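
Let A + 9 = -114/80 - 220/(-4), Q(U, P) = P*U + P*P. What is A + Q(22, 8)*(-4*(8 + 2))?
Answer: -382217/40 ≈ -9555.4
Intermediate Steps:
Q(U, P) = P² + P*U (Q(U, P) = P*U + P² = P² + P*U)
A = 1783/40 (A = -9 + (-114/80 - 220/(-4)) = -9 + (-114*1/80 - 220*(-¼)) = -9 + (-57/40 + 55) = -9 + 2143/40 = 1783/40 ≈ 44.575)
A + Q(22, 8)*(-4*(8 + 2)) = 1783/40 + (8*(8 + 22))*(-4*(8 + 2)) = 1783/40 + (8*30)*(-4*10) = 1783/40 + 240*(-40) = 1783/40 - 9600 = -382217/40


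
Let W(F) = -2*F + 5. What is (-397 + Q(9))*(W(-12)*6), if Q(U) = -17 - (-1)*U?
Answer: -70470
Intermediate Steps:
W(F) = 5 - 2*F
Q(U) = -17 + U
(-397 + Q(9))*(W(-12)*6) = (-397 + (-17 + 9))*((5 - 2*(-12))*6) = (-397 - 8)*((5 + 24)*6) = -11745*6 = -405*174 = -70470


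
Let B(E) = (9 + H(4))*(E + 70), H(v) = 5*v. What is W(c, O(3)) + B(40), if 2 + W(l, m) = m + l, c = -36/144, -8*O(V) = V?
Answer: 25499/8 ≈ 3187.4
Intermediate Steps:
O(V) = -V/8
c = -¼ (c = -36*1/144 = -¼ ≈ -0.25000)
W(l, m) = -2 + l + m (W(l, m) = -2 + (m + l) = -2 + (l + m) = -2 + l + m)
B(E) = 2030 + 29*E (B(E) = (9 + 5*4)*(E + 70) = (9 + 20)*(70 + E) = 29*(70 + E) = 2030 + 29*E)
W(c, O(3)) + B(40) = (-2 - ¼ - ⅛*3) + (2030 + 29*40) = (-2 - ¼ - 3/8) + (2030 + 1160) = -21/8 + 3190 = 25499/8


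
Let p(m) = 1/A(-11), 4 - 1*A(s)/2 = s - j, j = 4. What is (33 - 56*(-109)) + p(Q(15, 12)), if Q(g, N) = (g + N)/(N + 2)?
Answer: 233207/38 ≈ 6137.0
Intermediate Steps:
A(s) = 16 - 2*s (A(s) = 8 - 2*(s - 1*4) = 8 - 2*(s - 4) = 8 - 2*(-4 + s) = 8 + (8 - 2*s) = 16 - 2*s)
Q(g, N) = (N + g)/(2 + N)
p(m) = 1/38 (p(m) = 1/(16 - 2*(-11)) = 1/(16 + 22) = 1/38)
(33 - 56*(-109)) + p(Q(15, 12)) = (33 - 56*(-109)) + 1/38 = (33 + 6104) + 1/38 = 6137 + 1/38 = 233207/38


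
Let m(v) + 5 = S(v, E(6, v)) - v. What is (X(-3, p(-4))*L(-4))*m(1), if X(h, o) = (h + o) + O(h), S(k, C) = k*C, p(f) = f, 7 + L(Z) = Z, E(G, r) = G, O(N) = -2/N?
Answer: 0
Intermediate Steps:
L(Z) = -7 + Z
S(k, C) = C*k
X(h, o) = h + o - 2/h (X(h, o) = (h + o) - 2/h = h + o - 2/h)
m(v) = -5 + 5*v (m(v) = -5 + (6*v - v) = -5 + 5*v)
(X(-3, p(-4))*L(-4))*m(1) = ((-3 - 4 - 2/(-3))*(-7 - 4))*(-5 + 5*1) = ((-3 - 4 - 2*(-1/3))*(-11))*(-5 + 5) = ((-3 - 4 + 2/3)*(-11))*0 = -19/3*(-11)*0 = (209/3)*0 = 0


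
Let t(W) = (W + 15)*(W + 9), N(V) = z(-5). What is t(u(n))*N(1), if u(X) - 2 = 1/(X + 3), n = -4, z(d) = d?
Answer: -800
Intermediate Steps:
N(V) = -5
u(X) = 2 + 1/(3 + X) (u(X) = 2 + 1/(X + 3) = 2 + 1/(3 + X))
t(W) = (9 + W)*(15 + W) (t(W) = (15 + W)*(9 + W) = (9 + W)*(15 + W))
t(u(n))*N(1) = (135 + ((7 + 2*(-4))/(3 - 4))² + 24*((7 + 2*(-4))/(3 - 4)))*(-5) = (135 + ((7 - 8)/(-1))² + 24*((7 - 8)/(-1)))*(-5) = (135 + (-1*(-1))² + 24*(-1*(-1)))*(-5) = (135 + 1² + 24*1)*(-5) = (135 + 1 + 24)*(-5) = 160*(-5) = -800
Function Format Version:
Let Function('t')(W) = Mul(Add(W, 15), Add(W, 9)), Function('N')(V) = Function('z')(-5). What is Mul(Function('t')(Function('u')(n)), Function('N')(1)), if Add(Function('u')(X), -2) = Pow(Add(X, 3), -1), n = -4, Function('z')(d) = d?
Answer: -800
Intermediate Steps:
Function('N')(V) = -5
Function('u')(X) = Add(2, Pow(Add(3, X), -1)) (Function('u')(X) = Add(2, Pow(Add(X, 3), -1)) = Add(2, Pow(Add(3, X), -1)))
Function('t')(W) = Mul(Add(9, W), Add(15, W)) (Function('t')(W) = Mul(Add(15, W), Add(9, W)) = Mul(Add(9, W), Add(15, W)))
Mul(Function('t')(Function('u')(n)), Function('N')(1)) = Mul(Add(135, Pow(Mul(Pow(Add(3, -4), -1), Add(7, Mul(2, -4))), 2), Mul(24, Mul(Pow(Add(3, -4), -1), Add(7, Mul(2, -4))))), -5) = Mul(Add(135, Pow(Mul(Pow(-1, -1), Add(7, -8)), 2), Mul(24, Mul(Pow(-1, -1), Add(7, -8)))), -5) = Mul(Add(135, Pow(Mul(-1, -1), 2), Mul(24, Mul(-1, -1))), -5) = Mul(Add(135, Pow(1, 2), Mul(24, 1)), -5) = Mul(Add(135, 1, 24), -5) = Mul(160, -5) = -800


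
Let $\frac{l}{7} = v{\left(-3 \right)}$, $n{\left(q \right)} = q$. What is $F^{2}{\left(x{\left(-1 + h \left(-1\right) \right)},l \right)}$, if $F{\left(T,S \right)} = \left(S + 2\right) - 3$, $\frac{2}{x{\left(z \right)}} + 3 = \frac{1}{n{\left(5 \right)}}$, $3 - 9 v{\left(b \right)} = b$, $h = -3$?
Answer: $\frac{121}{9} \approx 13.444$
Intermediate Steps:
$v{\left(b \right)} = \frac{1}{3} - \frac{b}{9}$
$x{\left(z \right)} = - \frac{5}{7}$ ($x{\left(z \right)} = \frac{2}{-3 + \frac{1}{5}} = \frac{2}{- \frac{14}{5}} = 2 \left(- \frac{5}{14}\right) = - \frac{5}{7}$)
$l = \frac{14}{3}$ ($l = 7 \left(\frac{1}{3} - - \frac{1}{3}\right) = 7 \left(\frac{1}{3} + \frac{1}{3}\right) = 7 \cdot \frac{2}{3} = \frac{14}{3} \approx 4.6667$)
$F{\left(T,S \right)} = -1 + S$ ($F{\left(T,S \right)} = \left(2 + S\right) - 3 = -1 + S$)
$F^{2}{\left(x{\left(-1 + h \left(-1\right) \right)},l \right)} = \left(-1 + \frac{14}{3}\right)^{2} = \left(\frac{11}{3}\right)^{2} = \frac{121}{9}$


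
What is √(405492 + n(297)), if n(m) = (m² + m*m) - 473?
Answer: √581437 ≈ 762.52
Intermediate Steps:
n(m) = -473 + 2*m² (n(m) = (m² + m²) - 473 = 2*m² - 473 = -473 + 2*m²)
√(405492 + n(297)) = √(405492 + (-473 + 2*297²)) = √(405492 + (-473 + 2*88209)) = √(405492 + (-473 + 176418)) = √(405492 + 175945) = √581437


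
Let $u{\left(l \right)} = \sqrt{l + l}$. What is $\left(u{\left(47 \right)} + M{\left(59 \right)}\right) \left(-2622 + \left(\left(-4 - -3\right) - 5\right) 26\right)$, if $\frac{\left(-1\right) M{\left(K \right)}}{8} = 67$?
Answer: $1489008 - 2778 \sqrt{94} \approx 1.4621 \cdot 10^{6}$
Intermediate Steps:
$u{\left(l \right)} = \sqrt{2} \sqrt{l}$ ($u{\left(l \right)} = \sqrt{2 l} = \sqrt{2} \sqrt{l}$)
$M{\left(K \right)} = -536$ ($M{\left(K \right)} = \left(-8\right) 67 = -536$)
$\left(u{\left(47 \right)} + M{\left(59 \right)}\right) \left(-2622 + \left(\left(-4 - -3\right) - 5\right) 26\right) = \left(\sqrt{2} \sqrt{47} - 536\right) \left(-2622 + \left(\left(-4 - -3\right) - 5\right) 26\right) = \left(\sqrt{94} - 536\right) \left(-2622 + \left(\left(-4 + 3\right) - 5\right) 26\right) = \left(-536 + \sqrt{94}\right) \left(-2622 + \left(-1 - 5\right) 26\right) = \left(-536 + \sqrt{94}\right) \left(-2622 - 156\right) = \left(-536 + \sqrt{94}\right) \left(-2778\right) = 1489008 - 2778 \sqrt{94}$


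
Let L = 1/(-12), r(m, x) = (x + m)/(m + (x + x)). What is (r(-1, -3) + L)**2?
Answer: 1681/7056 ≈ 0.23824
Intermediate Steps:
r(m, x) = (m + x)/(m + 2*x)
L = -1/12 ≈ -0.083333
(r(-1, -3) + L)**2 = ((-1 - 3)/(-1 + 2*(-3)) - 1/12)**2 = (-4/(-1 - 6) - 1/12)**2 = (-4/(-7) - 1/12)**2 = (-1/7*(-4) - 1/12)**2 = (4/7 - 1/12)**2 = (41/84)**2 = 1681/7056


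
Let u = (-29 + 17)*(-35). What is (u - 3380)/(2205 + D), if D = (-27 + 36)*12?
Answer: -2960/2313 ≈ -1.2797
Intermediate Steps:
u = 420 (u = -12*(-35) = 420)
D = 108 (D = 9*12 = 108)
(u - 3380)/(2205 + D) = (420 - 3380)/(2205 + 108) = -2960/2313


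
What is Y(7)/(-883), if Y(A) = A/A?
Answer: -1/883 ≈ -0.0011325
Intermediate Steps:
Y(A) = 1
Y(7)/(-883) = 1/(-883) = 1*(-1/883) = -1/883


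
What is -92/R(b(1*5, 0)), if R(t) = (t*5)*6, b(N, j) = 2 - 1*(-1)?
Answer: -46/45 ≈ -1.0222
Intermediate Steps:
b(N, j) = 3 (b(N, j) = 2 + 1 = 3)
R(t) = 30*t (R(t) = (5*t)*6 = 30*t)
-92/R(b(1*5, 0)) = -92/(30*3) = -92/90 = (1/90)*(-92) = -46/45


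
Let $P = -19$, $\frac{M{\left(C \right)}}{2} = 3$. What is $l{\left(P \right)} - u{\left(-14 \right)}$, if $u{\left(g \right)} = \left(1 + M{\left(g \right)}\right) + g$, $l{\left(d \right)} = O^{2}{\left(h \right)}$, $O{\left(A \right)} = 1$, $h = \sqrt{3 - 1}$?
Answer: $8$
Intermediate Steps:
$h = \sqrt{2} \approx 1.4142$
$M{\left(C \right)} = 6$ ($M{\left(C \right)} = 2 \cdot 3 = 6$)
$l{\left(d \right)} = 1$ ($l{\left(d \right)} = 1^{2} = 1$)
$u{\left(g \right)} = 7 + g$ ($u{\left(g \right)} = \left(1 + 6\right) + g = 7 + g$)
$l{\left(P \right)} - u{\left(-14 \right)} = 1 - \left(7 - 14\right) = 1 - -7 = 1 + 7 = 8$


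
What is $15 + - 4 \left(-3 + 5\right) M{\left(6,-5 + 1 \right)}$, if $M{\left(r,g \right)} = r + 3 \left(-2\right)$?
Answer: $15$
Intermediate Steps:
$M{\left(r,g \right)} = -6 + r$ ($M{\left(r,g \right)} = r - 6 = -6 + r$)
$15 + - 4 \left(-3 + 5\right) M{\left(6,-5 + 1 \right)} = 15 + - 4 \left(-3 + 5\right) \left(-6 + 6\right) = 15 + \left(-4\right) 2 \cdot 0 = 15 - 0 = 15 + 0 = 15$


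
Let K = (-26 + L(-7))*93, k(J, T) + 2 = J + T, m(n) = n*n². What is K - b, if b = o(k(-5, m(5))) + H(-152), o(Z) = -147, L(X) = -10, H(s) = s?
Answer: -3049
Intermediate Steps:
m(n) = n³
k(J, T) = -2 + J + T (k(J, T) = -2 + (J + T) = -2 + J + T)
K = -3348 (K = (-26 - 10)*93 = -36*93 = -3348)
b = -299 (b = -147 - 152 = -299)
K - b = -3348 - 1*(-299) = -3348 + 299 = -3049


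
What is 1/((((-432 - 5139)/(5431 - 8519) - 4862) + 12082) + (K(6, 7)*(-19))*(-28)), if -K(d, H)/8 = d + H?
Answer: -3088/148551933 ≈ -2.0787e-5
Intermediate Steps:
K(d, H) = -8*H - 8*d (K(d, H) = -8*(d + H) = -8*(H + d) = -8*H - 8*d)
1/((((-432 - 5139)/(5431 - 8519) - 4862) + 12082) + (K(6, 7)*(-19))*(-28)) = 1/((((-432 - 5139)/(5431 - 8519) - 4862) + 12082) + ((-8*7 - 8*6)*(-19))*(-28)) = 1/(((-5571/(-3088) - 4862) + 12082) + ((-56 - 48)*(-19))*(-28)) = 1/(((-5571*(-1/3088) - 4862) + 12082) - 104*(-19)*(-28)) = 1/(((5571/3088 - 4862) + 12082) + 1976*(-28)) = 1/((-15008285/3088 + 12082) - 55328) = 1/(22300931/3088 - 55328) = 1/(-148551933/3088) = -3088/148551933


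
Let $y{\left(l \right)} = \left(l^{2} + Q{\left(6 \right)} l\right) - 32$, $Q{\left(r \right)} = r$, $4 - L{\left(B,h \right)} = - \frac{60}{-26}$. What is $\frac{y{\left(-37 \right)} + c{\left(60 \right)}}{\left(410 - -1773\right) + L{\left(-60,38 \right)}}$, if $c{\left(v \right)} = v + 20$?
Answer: $\frac{15535}{28401} \approx 0.54699$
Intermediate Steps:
$L{\left(B,h \right)} = \frac{22}{13}$ ($L{\left(B,h \right)} = 4 - - \frac{60}{-26} = 4 - \left(-60\right) \left(- \frac{1}{26}\right) = 4 - \frac{30}{13} = \frac{22}{13}$)
$y{\left(l \right)} = -32 + l^{2} + 6 l$ ($y{\left(l \right)} = \left(l^{2} + 6 l\right) - 32 = -32 + l^{2} + 6 l$)
$c{\left(v \right)} = 20 + v$
$\frac{y{\left(-37 \right)} + c{\left(60 \right)}}{\left(410 - -1773\right) + L{\left(-60,38 \right)}} = \frac{\left(-32 + \left(-37\right)^{2} + 6 \left(-37\right)\right) + \left(20 + 60\right)}{\left(410 - -1773\right) + \frac{22}{13}} = \frac{\left(-32 + 1369 - 222\right) + 80}{\left(410 + 1773\right) + \frac{22}{13}} = \frac{1115 + 80}{2183 + \frac{22}{13}} = \frac{1195}{\frac{28401}{13}} = 1195 \cdot \frac{13}{28401} = \frac{15535}{28401}$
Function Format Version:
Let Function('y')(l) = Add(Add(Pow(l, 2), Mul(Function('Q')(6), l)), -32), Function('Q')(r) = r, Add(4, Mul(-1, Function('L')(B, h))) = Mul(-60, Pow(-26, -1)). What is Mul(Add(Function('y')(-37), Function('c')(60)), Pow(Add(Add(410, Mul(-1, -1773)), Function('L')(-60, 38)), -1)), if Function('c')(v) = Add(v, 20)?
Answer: Rational(15535, 28401) ≈ 0.54699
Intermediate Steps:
Function('L')(B, h) = Rational(22, 13) (Function('L')(B, h) = Add(4, Mul(-1, Mul(-60, Pow(-26, -1)))) = Add(4, Mul(-1, Mul(-60, Rational(-1, 26)))) = Add(4, Mul(-1, Rational(30, 13))) = Add(4, Rational(-30, 13)) = Rational(22, 13))
Function('y')(l) = Add(-32, Pow(l, 2), Mul(6, l)) (Function('y')(l) = Add(Add(Pow(l, 2), Mul(6, l)), -32) = Add(-32, Pow(l, 2), Mul(6, l)))
Function('c')(v) = Add(20, v)
Mul(Add(Function('y')(-37), Function('c')(60)), Pow(Add(Add(410, Mul(-1, -1773)), Function('L')(-60, 38)), -1)) = Mul(Add(Add(-32, Pow(-37, 2), Mul(6, -37)), Add(20, 60)), Pow(Add(Add(410, Mul(-1, -1773)), Rational(22, 13)), -1)) = Mul(Add(Add(-32, 1369, -222), 80), Pow(Add(Add(410, 1773), Rational(22, 13)), -1)) = Mul(Add(1115, 80), Pow(Add(2183, Rational(22, 13)), -1)) = Mul(1195, Pow(Rational(28401, 13), -1)) = Mul(1195, Rational(13, 28401)) = Rational(15535, 28401)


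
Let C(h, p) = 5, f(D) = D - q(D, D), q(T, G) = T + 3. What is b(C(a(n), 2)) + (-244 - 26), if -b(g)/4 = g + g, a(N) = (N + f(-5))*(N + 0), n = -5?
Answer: -310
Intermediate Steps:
q(T, G) = 3 + T
f(D) = -3 (f(D) = D - (3 + D) = D + (-3 - D) = -3)
a(N) = N*(-3 + N) (a(N) = (N - 3)*(N + 0) = (-3 + N)*N = N*(-3 + N))
b(g) = -8*g (b(g) = -4*(g + g) = -8*g)
b(C(a(n), 2)) + (-244 - 26) = -8*5 + (-244 - 26) = -40 - 270 = -310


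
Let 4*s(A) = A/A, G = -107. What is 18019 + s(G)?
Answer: 72077/4 ≈ 18019.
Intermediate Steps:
s(A) = 1/4 (s(A) = (A/A)/4 = (1/4)*1 = 1/4)
18019 + s(G) = 18019 + 1/4 = 72077/4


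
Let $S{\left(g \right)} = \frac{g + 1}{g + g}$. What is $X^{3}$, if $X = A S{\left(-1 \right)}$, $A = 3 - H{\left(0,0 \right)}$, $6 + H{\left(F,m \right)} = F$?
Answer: $0$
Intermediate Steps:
$H{\left(F,m \right)} = -6 + F$
$S{\left(g \right)} = \frac{1 + g}{2 g}$
$A = 9$ ($A = 3 - \left(-6 + 0\right) = 3 - -6 = 3 + 6 = 9$)
$X = 0$ ($X = 9 \frac{1 - 1}{2 \left(-1\right)} = 9 \cdot \frac{1}{2} \left(-1\right) 0 = 9 \cdot 0 = 0$)
$X^{3} = 0^{3} = 0$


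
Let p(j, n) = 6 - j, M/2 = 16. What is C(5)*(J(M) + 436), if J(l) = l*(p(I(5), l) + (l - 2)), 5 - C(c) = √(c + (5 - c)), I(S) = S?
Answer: 7140 - 1428*√5 ≈ 3946.9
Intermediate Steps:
M = 32 (M = 2*16 = 32)
C(c) = 5 - √5 (C(c) = 5 - √(c + (5 - c)) = 5 - √5)
J(l) = l*(-1 + l) (J(l) = l*((6 - 1*5) + (l - 2)) = l*((6 - 5) + (-2 + l)) = l*(1 + (-2 + l)) = l*(-1 + l))
C(5)*(J(M) + 436) = (5 - √5)*(32*(-1 + 32) + 436) = (5 - √5)*(32*31 + 436) = (5 - √5)*(992 + 436) = (5 - √5)*1428 = 7140 - 1428*√5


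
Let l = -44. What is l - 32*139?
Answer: -4492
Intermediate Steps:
l - 32*139 = -44 - 32*139 = -44 - 4448 = -4492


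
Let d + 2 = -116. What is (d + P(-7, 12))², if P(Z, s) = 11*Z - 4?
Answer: 39601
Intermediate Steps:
d = -118 (d = -2 - 116 = -118)
P(Z, s) = -4 + 11*Z
(d + P(-7, 12))² = (-118 + (-4 + 11*(-7)))² = (-118 + (-4 - 77))² = (-118 - 81)² = (-199)² = 39601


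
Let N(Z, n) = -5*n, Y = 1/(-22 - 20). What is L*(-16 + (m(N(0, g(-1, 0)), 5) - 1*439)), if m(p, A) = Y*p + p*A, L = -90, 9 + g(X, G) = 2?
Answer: 25275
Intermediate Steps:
g(X, G) = -7 (g(X, G) = -9 + 2 = -7)
Y = -1/42 (Y = 1/(-42) = -1/42 ≈ -0.023810)
m(p, A) = -p/42 + A*p (m(p, A) = -p/42 + p*A = -p/42 + A*p)
L*(-16 + (m(N(0, g(-1, 0)), 5) - 1*439)) = -90*(-16 + ((-5*(-7))*(-1/42 + 5) - 1*439)) = -90*(-16 + (35*(209/42) - 439)) = -90*(-16 + (1045/6 - 439)) = -90*(-16 - 1589/6) = -90*(-1685/6) = 25275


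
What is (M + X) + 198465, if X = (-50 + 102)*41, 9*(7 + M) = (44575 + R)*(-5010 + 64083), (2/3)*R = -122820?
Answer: -2749344835/3 ≈ -9.1645e+8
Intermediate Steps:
R = -184230 (R = (3/2)*(-122820) = -184230)
M = -2749946626/3 (M = -7 + ((44575 - 184230)*(-5010 + 64083))/9 = -7 + (-139655*59073)/9 = -7 + (⅑)*(-8249839815) = -7 - 2749946605/3 = -2749946626/3 ≈ -9.1665e+8)
X = 2132 (X = 52*41 = 2132)
(M + X) + 198465 = (-2749946626/3 + 2132) + 198465 = -2749940230/3 + 198465 = -2749344835/3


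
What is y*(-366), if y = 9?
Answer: -3294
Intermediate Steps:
y*(-366) = 9*(-366) = -3294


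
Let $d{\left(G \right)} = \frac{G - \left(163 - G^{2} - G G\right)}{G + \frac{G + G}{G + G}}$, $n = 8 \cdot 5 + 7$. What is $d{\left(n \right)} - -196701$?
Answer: $\frac{1574325}{8} \approx 1.9679 \cdot 10^{5}$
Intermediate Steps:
$n = 47$ ($n = 40 + 7 = 47$)
$d{\left(G \right)} = \frac{-163 + G + 2 G^{2}}{1 + G}$ ($d{\left(G \right)} = \frac{G + \left(\left(G^{2} + G^{2}\right) - 163\right)}{G + \frac{2 G}{2 G}} = \frac{G + \left(2 G^{2} - 163\right)}{G + 2 G \frac{1}{2 G}} = \frac{G + \left(-163 + 2 G^{2}\right)}{G + 1} = \frac{-163 + G + 2 G^{2}}{1 + G}$)
$d{\left(n \right)} - -196701 = \frac{-163 + 47 + 2 \cdot 47^{2}}{1 + 47} - -196701 = \frac{-163 + 47 + 2 \cdot 2209}{48} + 196701 = \frac{-163 + 47 + 4418}{48} + 196701 = \frac{1}{48} \cdot 4302 + 196701 = \frac{717}{8} + 196701 = \frac{1574325}{8}$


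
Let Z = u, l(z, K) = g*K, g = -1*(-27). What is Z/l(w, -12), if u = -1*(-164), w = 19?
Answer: -41/81 ≈ -0.50617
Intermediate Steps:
g = 27
l(z, K) = 27*K
u = 164
Z = 164
Z/l(w, -12) = 164/((27*(-12))) = 164/(-324) = 164*(-1/324) = -41/81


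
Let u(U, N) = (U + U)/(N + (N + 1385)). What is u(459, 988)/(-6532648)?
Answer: -459/10978114964 ≈ -4.1810e-8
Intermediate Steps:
u(U, N) = 2*U/(1385 + 2*N) (u(U, N) = (2*U)/(N + (1385 + N)) = (2*U)/(1385 + 2*N) = 2*U/(1385 + 2*N))
u(459, 988)/(-6532648) = (2*459/(1385 + 2*988))/(-6532648) = (2*459/(1385 + 1976))*(-1/6532648) = (2*459/3361)*(-1/6532648) = (2*459*(1/3361))*(-1/6532648) = (918/3361)*(-1/6532648) = -459/10978114964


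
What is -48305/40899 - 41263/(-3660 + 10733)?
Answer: -2029276702/289278627 ≈ -7.0150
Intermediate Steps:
-48305/40899 - 41263/(-3660 + 10733) = -48305*1/40899 - 41263/7073 = -48305/40899 - 41263*1/7073 = -48305/40899 - 41263/7073 = -2029276702/289278627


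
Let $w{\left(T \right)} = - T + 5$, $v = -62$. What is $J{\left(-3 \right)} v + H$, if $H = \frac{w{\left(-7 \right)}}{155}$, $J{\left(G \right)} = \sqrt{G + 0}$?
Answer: $\frac{12}{155} - 62 i \sqrt{3} \approx 0.077419 - 107.39 i$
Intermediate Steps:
$w{\left(T \right)} = 5 - T$
$J{\left(G \right)} = \sqrt{G}$
$H = \frac{12}{155}$ ($H = \frac{5 - -7}{155} = \left(5 + 7\right) \frac{1}{155} = 12 \cdot \frac{1}{155} = \frac{12}{155} \approx 0.077419$)
$J{\left(-3 \right)} v + H = \sqrt{-3} \left(-62\right) + \frac{12}{155} = i \sqrt{3} \left(-62\right) + \frac{12}{155} = - 62 i \sqrt{3} + \frac{12}{155} = \frac{12}{155} - 62 i \sqrt{3}$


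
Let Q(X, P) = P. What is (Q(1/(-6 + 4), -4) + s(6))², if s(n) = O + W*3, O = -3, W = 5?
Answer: 64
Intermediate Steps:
s(n) = 12 (s(n) = -3 + 5*3 = -3 + 15 = 12)
(Q(1/(-6 + 4), -4) + s(6))² = (-4 + 12)² = 8² = 64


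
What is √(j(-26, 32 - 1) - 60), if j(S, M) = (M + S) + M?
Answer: 2*I*√6 ≈ 4.899*I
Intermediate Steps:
j(S, M) = S + 2*M
√(j(-26, 32 - 1) - 60) = √((-26 + 2*(32 - 1)) - 60) = √((-26 + 2*31) - 60) = √((-26 + 62) - 60) = √(36 - 60) = √(-24) = 2*I*√6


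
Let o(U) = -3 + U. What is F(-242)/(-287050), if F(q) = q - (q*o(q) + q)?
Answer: 5929/28705 ≈ 0.20655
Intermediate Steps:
F(q) = -q*(-3 + q) (F(q) = q - (q*(-3 + q) + q) = q - (q + q*(-3 + q)) = q + (-q - q*(-3 + q)) = -q*(-3 + q))
F(-242)/(-287050) = -242*(3 - 1*(-242))/(-287050) = -242*(3 + 242)*(-1/287050) = -242*245*(-1/287050) = -59290*(-1/287050) = 5929/28705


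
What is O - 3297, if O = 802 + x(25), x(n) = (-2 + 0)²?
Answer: -2491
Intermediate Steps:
x(n) = 4 (x(n) = (-2)² = 4)
O = 806 (O = 802 + 4 = 806)
O - 3297 = 806 - 3297 = -2491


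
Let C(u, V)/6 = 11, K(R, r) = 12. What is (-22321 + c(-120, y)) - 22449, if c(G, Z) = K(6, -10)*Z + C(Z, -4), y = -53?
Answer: -45340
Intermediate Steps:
C(u, V) = 66 (C(u, V) = 6*11 = 66)
c(G, Z) = 66 + 12*Z (c(G, Z) = 12*Z + 66 = 66 + 12*Z)
(-22321 + c(-120, y)) - 22449 = (-22321 + (66 + 12*(-53))) - 22449 = (-22321 + (66 - 636)) - 22449 = (-22321 - 570) - 22449 = -22891 - 22449 = -45340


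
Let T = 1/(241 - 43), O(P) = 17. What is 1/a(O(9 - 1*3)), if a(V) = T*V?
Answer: 198/17 ≈ 11.647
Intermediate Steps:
T = 1/198 ≈ 0.0050505
a(V) = V/198
1/a(O(9 - 1*3)) = 1/((1/198)*17) = 1/(17/198) = 198/17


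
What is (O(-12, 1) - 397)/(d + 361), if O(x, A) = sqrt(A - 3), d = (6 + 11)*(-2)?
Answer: -397/327 + I*sqrt(2)/327 ≈ -1.2141 + 0.0043248*I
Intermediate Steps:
d = -34 (d = 17*(-2) = -34)
O(x, A) = sqrt(-3 + A)
(O(-12, 1) - 397)/(d + 361) = (sqrt(-3 + 1) - 397)/(-34 + 361) = (sqrt(-2) - 397)/327 = (I*sqrt(2) - 397)*(1/327) = (-397 + I*sqrt(2))*(1/327) = -397/327 + I*sqrt(2)/327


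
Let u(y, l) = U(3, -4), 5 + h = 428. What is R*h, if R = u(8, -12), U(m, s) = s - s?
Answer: 0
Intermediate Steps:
U(m, s) = 0
h = 423 (h = -5 + 428 = 423)
u(y, l) = 0
R = 0
R*h = 0*423 = 0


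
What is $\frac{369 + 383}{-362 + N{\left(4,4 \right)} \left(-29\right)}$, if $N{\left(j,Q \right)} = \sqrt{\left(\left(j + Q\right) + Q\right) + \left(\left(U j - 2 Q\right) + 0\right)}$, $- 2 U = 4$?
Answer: $- \frac{34028}{16801} + \frac{5452 i}{16801} \approx -2.0254 + 0.3245 i$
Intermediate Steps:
$U = -2$ ($U = \left(- \frac{1}{2}\right) 4 = -2$)
$N{\left(j,Q \right)} = \sqrt{- j}$ ($N{\left(j,Q \right)} = \sqrt{\left(\left(j + Q\right) + Q\right) + \left(\left(- 2 j - 2 Q\right) + 0\right)} = \sqrt{\left(\left(Q + j\right) + Q\right) + \left(\left(- 2 Q - 2 j\right) + 0\right)} = \sqrt{\left(j + 2 Q\right) - \left(2 Q + 2 j\right)} = \sqrt{- j}$)
$\frac{369 + 383}{-362 + N{\left(4,4 \right)} \left(-29\right)} = \frac{369 + 383}{-362 + \sqrt{\left(-1\right) 4} \left(-29\right)} = \frac{752}{-362 + \sqrt{-4} \left(-29\right)} = \frac{752}{-362 + 2 i \left(-29\right)} = \frac{752}{-362 - 58 i} = 752 \frac{-362 + 58 i}{134408} = \frac{94 \left(-362 + 58 i\right)}{16801}$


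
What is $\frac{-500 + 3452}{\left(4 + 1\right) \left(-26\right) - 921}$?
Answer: $- \frac{2952}{1051} \approx -2.8088$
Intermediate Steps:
$\frac{-500 + 3452}{\left(4 + 1\right) \left(-26\right) - 921} = \frac{2952}{5 \left(-26\right) - 921} = \frac{2952}{-130 - 921} = \frac{2952}{-1051} = 2952 \left(- \frac{1}{1051}\right) = - \frac{2952}{1051}$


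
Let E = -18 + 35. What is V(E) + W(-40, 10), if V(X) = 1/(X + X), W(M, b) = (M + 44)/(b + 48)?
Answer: 97/986 ≈ 0.098377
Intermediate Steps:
W(M, b) = (44 + M)/(48 + b)
E = 17
V(X) = 1/(2*X)
V(E) + W(-40, 10) = (1/2)/17 + (44 - 40)/(48 + 10) = (1/2)*(1/17) + 4/58 = 1/34 + (1/58)*4 = 1/34 + 2/29 = 97/986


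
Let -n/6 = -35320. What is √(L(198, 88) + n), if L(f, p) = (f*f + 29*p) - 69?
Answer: √253607 ≈ 503.59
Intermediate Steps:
L(f, p) = -69 + f² + 29*p (L(f, p) = (f² + 29*p) - 69 = -69 + f² + 29*p)
n = 211920 (n = -6*(-35320) = 211920)
√(L(198, 88) + n) = √((-69 + 198² + 29*88) + 211920) = √((-69 + 39204 + 2552) + 211920) = √(41687 + 211920) = √253607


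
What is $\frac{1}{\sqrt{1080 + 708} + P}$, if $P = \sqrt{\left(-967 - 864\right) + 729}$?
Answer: $\frac{1}{2 \sqrt{447} + i \sqrt{1102}} \approx 0.014631 - 0.011487 i$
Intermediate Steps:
$P = i \sqrt{1102}$ ($P = \sqrt{\left(-967 - 864\right) + 729} = \sqrt{-1831 + 729} = \sqrt{-1102} = i \sqrt{1102} \approx 33.196 i$)
$\frac{1}{\sqrt{1080 + 708} + P} = \frac{1}{\sqrt{1080 + 708} + i \sqrt{1102}} = \frac{1}{\sqrt{1788} + i \sqrt{1102}} = \frac{1}{2 \sqrt{447} + i \sqrt{1102}}$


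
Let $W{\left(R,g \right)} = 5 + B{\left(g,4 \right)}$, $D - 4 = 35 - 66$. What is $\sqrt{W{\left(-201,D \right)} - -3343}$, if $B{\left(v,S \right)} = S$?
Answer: $2 \sqrt{838} \approx 57.896$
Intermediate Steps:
$D = -27$ ($D = 4 + \left(35 - 66\right) = 4 - 31 = -27$)
$W{\left(R,g \right)} = 9$ ($W{\left(R,g \right)} = 5 + 4 = 9$)
$\sqrt{W{\left(-201,D \right)} - -3343} = \sqrt{9 - -3343} = \sqrt{9 + \left(-39 + 3382\right)} = \sqrt{9 + 3343} = \sqrt{3352} = 2 \sqrt{838}$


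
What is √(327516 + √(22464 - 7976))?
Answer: √(327516 + 2*√3622) ≈ 572.40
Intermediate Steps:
√(327516 + √(22464 - 7976)) = √(327516 + √14488) = √(327516 + 2*√3622)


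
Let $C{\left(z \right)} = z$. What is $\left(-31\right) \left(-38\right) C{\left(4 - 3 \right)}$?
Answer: $1178$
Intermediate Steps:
$\left(-31\right) \left(-38\right) C{\left(4 - 3 \right)} = \left(-31\right) \left(-38\right) \left(4 - 3\right) = 1178 \left(4 - 3\right) = 1178 \cdot 1 = 1178$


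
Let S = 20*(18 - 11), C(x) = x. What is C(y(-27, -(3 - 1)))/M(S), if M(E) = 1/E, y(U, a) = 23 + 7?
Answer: 4200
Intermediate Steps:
y(U, a) = 30
S = 140 (S = 20*7 = 140)
C(y(-27, -(3 - 1)))/M(S) = 30/(1/140) = 30*140 = 4200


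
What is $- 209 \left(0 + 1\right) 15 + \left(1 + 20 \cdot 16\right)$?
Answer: $-2814$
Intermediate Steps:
$- 209 \left(0 + 1\right) 15 + \left(1 + 20 \cdot 16\right) = - 209 \cdot 1 \cdot 15 + \left(1 + 320\right) = \left(-209\right) 15 + 321 = -3135 + 321 = -2814$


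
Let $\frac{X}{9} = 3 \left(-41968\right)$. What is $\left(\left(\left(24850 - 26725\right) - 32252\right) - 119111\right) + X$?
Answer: $-1286374$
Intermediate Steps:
$X = -1133136$ ($X = 9 \cdot 3 \left(-41968\right) = 9 \left(-125904\right) = -1133136$)
$\left(\left(\left(24850 - 26725\right) - 32252\right) - 119111\right) + X = \left(\left(\left(24850 - 26725\right) - 32252\right) - 119111\right) - 1133136 = \left(\left(-1875 - 32252\right) - 119111\right) - 1133136 = \left(-34127 - 119111\right) - 1133136 = -153238 - 1133136 = -1286374$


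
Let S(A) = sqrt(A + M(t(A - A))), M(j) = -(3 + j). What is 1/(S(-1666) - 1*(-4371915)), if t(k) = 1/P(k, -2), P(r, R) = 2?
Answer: 2914610/12742427179263 - I*sqrt(742)/12742427179263 ≈ 2.2873e-7 - 2.1377e-12*I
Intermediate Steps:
t(k) = 1/2
M(j) = -3 - j
S(A) = sqrt(-7/2 + A) (S(A) = sqrt(A + (-3 - 1*1/2)) = sqrt(A + (-3 - 1/2)) = sqrt(A - 7/2) = sqrt(-7/2 + A))
1/(S(-1666) - 1*(-4371915)) = 1/(sqrt(-14 + 4*(-1666))/2 - 1*(-4371915)) = 1/(sqrt(-14 - 6664)/2 + 4371915) = 1/(sqrt(-6678)/2 + 4371915) = 1/((3*I*sqrt(742))/2 + 4371915) = 1/(3*I*sqrt(742)/2 + 4371915) = 1/(4371915 + 3*I*sqrt(742)/2)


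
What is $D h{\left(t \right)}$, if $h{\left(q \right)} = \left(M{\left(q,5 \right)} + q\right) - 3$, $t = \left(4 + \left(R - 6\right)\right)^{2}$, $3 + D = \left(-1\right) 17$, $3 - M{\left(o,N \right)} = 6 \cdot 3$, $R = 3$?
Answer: $340$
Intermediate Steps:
$M{\left(o,N \right)} = -15$ ($M{\left(o,N \right)} = 3 - 6 \cdot 3 = 3 - 18 = -15$)
$D = -20$ ($D = -3 - 17 = -20$)
$t = 1$ ($t = \left(4 + \left(3 - 6\right)\right)^{2} = \left(4 - 3\right)^{2} = 1^{2} = 1$)
$h{\left(q \right)} = -18 + q$ ($h{\left(q \right)} = \left(-15 + q\right) - 3 = -18 + q$)
$D h{\left(t \right)} = - 20 \left(-18 + 1\right) = \left(-20\right) \left(-17\right) = 340$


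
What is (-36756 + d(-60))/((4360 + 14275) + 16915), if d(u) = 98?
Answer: -18329/17775 ≈ -1.0312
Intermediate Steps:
(-36756 + d(-60))/((4360 + 14275) + 16915) = (-36756 + 98)/((4360 + 14275) + 16915) = -36658/(18635 + 16915) = -36658/35550 = -36658*1/35550 = -18329/17775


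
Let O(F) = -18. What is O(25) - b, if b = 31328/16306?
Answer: -162418/8153 ≈ -19.921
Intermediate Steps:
b = 15664/8153 (b = 31328*(1/16306) = 15664/8153 ≈ 1.9213)
O(25) - b = -18 - 1*15664/8153 = -18 - 15664/8153 = -162418/8153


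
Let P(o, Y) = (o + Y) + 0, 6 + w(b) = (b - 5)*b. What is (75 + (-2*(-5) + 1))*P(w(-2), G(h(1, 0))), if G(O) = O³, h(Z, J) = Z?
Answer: 774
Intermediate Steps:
w(b) = -6 + b*(-5 + b) (w(b) = -6 + (b - 5)*b = -6 + (-5 + b)*b = -6 + b*(-5 + b))
P(o, Y) = Y + o (P(o, Y) = (Y + o) + 0 = Y + o)
(75 + (-2*(-5) + 1))*P(w(-2), G(h(1, 0))) = (75 + (-2*(-5) + 1))*(1³ + (-6 + (-2)² - 5*(-2))) = (75 + (10 + 1))*(1 + (-6 + 4 + 10)) = (75 + 11)*(1 + 8) = 86*9 = 774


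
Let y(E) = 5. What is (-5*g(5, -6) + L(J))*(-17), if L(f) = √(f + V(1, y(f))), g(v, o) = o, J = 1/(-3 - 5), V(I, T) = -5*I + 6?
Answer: -510 - 17*√14/4 ≈ -525.90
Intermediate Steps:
V(I, T) = 6 - 5*I
J = -⅛ (J = 1/(-8) = -⅛ ≈ -0.12500)
L(f) = √(1 + f) (L(f) = √(f + (6 - 5*1)) = √(f + (6 - 5)) = √(f + 1) = √(1 + f))
(-5*g(5, -6) + L(J))*(-17) = (-5*(-6) + √(1 - ⅛))*(-17) = (30 + √(7/8))*(-17) = (30 + √14/4)*(-17) = -510 - 17*√14/4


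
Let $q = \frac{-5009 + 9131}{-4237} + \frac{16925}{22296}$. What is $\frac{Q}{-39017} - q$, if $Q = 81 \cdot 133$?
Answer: $- \frac{229839529417}{3685863886584} \approx -0.062357$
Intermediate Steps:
$Q = 10773$
$q = - \frac{20192887}{94468152}$ ($q = 4122 \left(- \frac{1}{4237}\right) + 16925 \cdot \frac{1}{22296} = - \frac{4122}{4237} + \frac{16925}{22296} = - \frac{20192887}{94468152} \approx -0.21375$)
$\frac{Q}{-39017} - q = \frac{10773}{-39017} - - \frac{20192887}{94468152} = 10773 \left(- \frac{1}{39017}\right) + \frac{20192887}{94468152} = - \frac{10773}{39017} + \frac{20192887}{94468152} = - \frac{229839529417}{3685863886584}$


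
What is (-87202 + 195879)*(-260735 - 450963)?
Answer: -77345203546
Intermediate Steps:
(-87202 + 195879)*(-260735 - 450963) = 108677*(-711698) = -77345203546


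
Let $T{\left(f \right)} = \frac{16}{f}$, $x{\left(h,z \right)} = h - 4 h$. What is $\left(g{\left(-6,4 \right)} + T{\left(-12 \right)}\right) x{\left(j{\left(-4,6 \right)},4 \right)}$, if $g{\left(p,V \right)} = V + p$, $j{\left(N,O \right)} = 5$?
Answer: $50$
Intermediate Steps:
$x{\left(h,z \right)} = - 3 h$
$\left(g{\left(-6,4 \right)} + T{\left(-12 \right)}\right) x{\left(j{\left(-4,6 \right)},4 \right)} = \left(\left(4 - 6\right) + \frac{16}{-12}\right) \left(\left(-3\right) 5\right) = \left(-2 + 16 \left(- \frac{1}{12}\right)\right) \left(-15\right) = \left(-2 - \frac{4}{3}\right) \left(-15\right) = \left(- \frac{10}{3}\right) \left(-15\right) = 50$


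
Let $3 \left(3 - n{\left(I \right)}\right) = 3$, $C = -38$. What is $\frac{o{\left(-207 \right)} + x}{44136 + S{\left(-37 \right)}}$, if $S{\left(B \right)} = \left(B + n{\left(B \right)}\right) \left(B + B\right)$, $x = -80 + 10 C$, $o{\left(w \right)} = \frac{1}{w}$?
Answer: $- \frac{1561}{158562} \approx -0.0098447$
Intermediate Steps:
$n{\left(I \right)} = 2$ ($n{\left(I \right)} = 3 - 1 = 2$)
$x = -460$ ($x = -80 + 10 \left(-38\right) = -80 - 380 = -460$)
$S{\left(B \right)} = 2 B \left(2 + B\right)$ ($S{\left(B \right)} = \left(B + 2\right) \left(B + B\right) = \left(2 + B\right) 2 B = 2 B \left(2 + B\right)$)
$\frac{o{\left(-207 \right)} + x}{44136 + S{\left(-37 \right)}} = \frac{\frac{1}{-207} - 460}{44136 + 2 \left(-37\right) \left(2 - 37\right)} = \frac{- \frac{1}{207} - 460}{44136 + 2 \left(-37\right) \left(-35\right)} = - \frac{95221}{207 \left(44136 + 2590\right)} = - \frac{95221}{207 \cdot 46726} = \left(- \frac{95221}{207}\right) \frac{1}{46726} = - \frac{1561}{158562}$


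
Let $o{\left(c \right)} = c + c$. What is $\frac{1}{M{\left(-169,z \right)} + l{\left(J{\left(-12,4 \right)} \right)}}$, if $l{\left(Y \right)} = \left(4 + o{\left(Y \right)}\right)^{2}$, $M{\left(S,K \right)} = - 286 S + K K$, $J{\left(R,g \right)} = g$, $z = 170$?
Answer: $\frac{1}{77378} \approx 1.2924 \cdot 10^{-5}$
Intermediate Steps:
$o{\left(c \right)} = 2 c$
$M{\left(S,K \right)} = K^{2} - 286 S$ ($M{\left(S,K \right)} = - 286 S + K^{2} = K^{2} - 286 S$)
$l{\left(Y \right)} = \left(4 + 2 Y\right)^{2}$
$\frac{1}{M{\left(-169,z \right)} + l{\left(J{\left(-12,4 \right)} \right)}} = \frac{1}{\left(170^{2} - -48334\right) + 4 \left(2 + 4\right)^{2}} = \frac{1}{\left(28900 + 48334\right) + 4 \cdot 6^{2}} = \frac{1}{77234 + 4 \cdot 36} = \frac{1}{77234 + 144} = \frac{1}{77378}$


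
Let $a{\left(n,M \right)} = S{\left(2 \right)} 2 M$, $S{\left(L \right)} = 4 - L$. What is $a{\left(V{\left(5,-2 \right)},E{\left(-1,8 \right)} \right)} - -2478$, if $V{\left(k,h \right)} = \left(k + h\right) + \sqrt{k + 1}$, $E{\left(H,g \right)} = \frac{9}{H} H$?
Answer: $2514$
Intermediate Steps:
$E{\left(H,g \right)} = 9$
$V{\left(k,h \right)} = h + k + \sqrt{1 + k}$ ($V{\left(k,h \right)} = \left(h + k\right) + \sqrt{1 + k} = h + k + \sqrt{1 + k}$)
$a{\left(n,M \right)} = 4 M$ ($a{\left(n,M \right)} = \left(4 - 2\right) 2 M = 2 \cdot 2 M = 4 M$)
$a{\left(V{\left(5,-2 \right)},E{\left(-1,8 \right)} \right)} - -2478 = 4 \cdot 9 - -2478 = 36 + 2478 = 2514$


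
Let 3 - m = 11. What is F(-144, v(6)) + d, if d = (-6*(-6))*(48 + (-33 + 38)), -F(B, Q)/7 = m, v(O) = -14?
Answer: 1964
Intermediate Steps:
m = -8 (m = 3 - 1*11 = 3 - 11 = -8)
F(B, Q) = 56 (F(B, Q) = -7*(-8) = 56)
d = 1908 (d = 36*(48 + 5) = 36*53 = 1908)
F(-144, v(6)) + d = 56 + 1908 = 1964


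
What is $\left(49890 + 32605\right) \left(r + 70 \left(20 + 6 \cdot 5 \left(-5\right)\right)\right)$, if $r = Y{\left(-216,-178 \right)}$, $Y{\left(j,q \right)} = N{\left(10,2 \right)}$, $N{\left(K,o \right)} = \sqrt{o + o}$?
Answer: $-750539510$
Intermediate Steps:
$N{\left(K,o \right)} = \sqrt{2} \sqrt{o}$ ($N{\left(K,o \right)} = \sqrt{2 o} = \sqrt{2} \sqrt{o}$)
$Y{\left(j,q \right)} = 2$ ($Y{\left(j,q \right)} = \sqrt{2} \sqrt{2} = 2$)
$r = 2$
$\left(49890 + 32605\right) \left(r + 70 \left(20 + 6 \cdot 5 \left(-5\right)\right)\right) = \left(49890 + 32605\right) \left(2 + 70 \left(20 + 6 \cdot 5 \left(-5\right)\right)\right) = 82495 \left(2 + 70 \left(20 + 30 \left(-5\right)\right)\right) = 82495 \left(2 + 70 \left(20 - 150\right)\right) = 82495 \left(2 + 70 \left(-130\right)\right) = 82495 \left(2 - 9100\right) = 82495 \left(-9098\right) = -750539510$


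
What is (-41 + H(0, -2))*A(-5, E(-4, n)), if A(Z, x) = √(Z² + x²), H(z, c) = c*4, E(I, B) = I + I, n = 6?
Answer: -49*√89 ≈ -462.27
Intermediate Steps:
E(I, B) = 2*I
H(z, c) = 4*c
(-41 + H(0, -2))*A(-5, E(-4, n)) = (-41 + 4*(-2))*√((-5)² + (2*(-4))²) = (-41 - 8)*√(25 + (-8)²) = -49*√(25 + 64) = -49*√89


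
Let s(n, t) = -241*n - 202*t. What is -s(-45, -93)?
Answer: -29631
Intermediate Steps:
-s(-45, -93) = -(-241*(-45) - 202*(-93)) = -(10845 + 18786) = -1*29631 = -29631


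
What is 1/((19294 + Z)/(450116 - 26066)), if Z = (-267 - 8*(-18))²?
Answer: 424050/34423 ≈ 12.319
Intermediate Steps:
Z = 15129 (Z = (-267 + 144)² = (-123)² = 15129)
1/((19294 + Z)/(450116 - 26066)) = 1/((19294 + 15129)/(450116 - 26066)) = 1/(34423/424050) = 424050/34423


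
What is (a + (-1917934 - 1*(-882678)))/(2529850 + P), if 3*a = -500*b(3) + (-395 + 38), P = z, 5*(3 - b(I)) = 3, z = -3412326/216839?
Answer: -224596415225/548566731824 ≈ -0.40942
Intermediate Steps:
z = -3412326/216839 (z = -3412326*1/216839 = -3412326/216839 ≈ -15.737)
b(I) = 12/5 (b(I) = 3 - ⅕*3 = 3 - ⅗ = 12/5)
P = -3412326/216839 ≈ -15.737
a = -519 (a = (-500*12/5 + (-395 + 38))/3 = (-1200 - 357)/3 = (⅓)*(-1557) = -519)
(a + (-1917934 - 1*(-882678)))/(2529850 + P) = (-519 + (-1917934 - 1*(-882678)))/(2529850 - 3412326/216839) = (-519 + (-1917934 + 882678))/(548566731824/216839) = (-519 - 1035256)*(216839/548566731824) = -1035775*216839/548566731824 = -224596415225/548566731824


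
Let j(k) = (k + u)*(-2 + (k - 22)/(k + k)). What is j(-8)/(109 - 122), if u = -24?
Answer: -4/13 ≈ -0.30769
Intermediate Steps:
j(k) = (-24 + k)*(-2 + (-22 + k)/(2*k)) (j(k) = (k - 24)*(-2 + (k - 22)/(k + k)) = (-24 + k)*(-2 + (-22 + k)/((2*k))) = (-24 + k)*(-2 + (-22 + k)*(1/(2*k))) = (-24 + k)*(-2 + (-22 + k)/(2*k)))
j(-8)/(109 - 122) = (25 + 264/(-8) - 3/2*(-8))/(109 - 122) = (25 + 264*(-1/8) + 12)/(-13) = -(25 - 33 + 12)/13 = -1/13*4 = -4/13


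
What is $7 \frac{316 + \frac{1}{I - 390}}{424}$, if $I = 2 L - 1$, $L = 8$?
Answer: $\frac{829493}{159000} \approx 5.2169$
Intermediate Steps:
$I = 15$ ($I = 2 \cdot 8 - 1 = 16 - 1 = 15$)
$7 \frac{316 + \frac{1}{I - 390}}{424} = 7 \frac{316 + \frac{1}{15 - 390}}{424} = 7 \left(316 + \frac{1}{-375}\right) \frac{1}{424} = 7 \left(316 - \frac{1}{375}\right) \frac{1}{424} = 7 \cdot \frac{118499}{375} \cdot \frac{1}{424} = 7 \cdot \frac{118499}{159000} = \frac{829493}{159000}$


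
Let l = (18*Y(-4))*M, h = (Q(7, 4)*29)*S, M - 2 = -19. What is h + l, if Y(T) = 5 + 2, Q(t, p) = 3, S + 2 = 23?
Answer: -315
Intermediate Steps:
S = 21 (S = -2 + 23 = 21)
Y(T) = 7
M = -17 (M = 2 - 19 = -17)
h = 1827 (h = (3*29)*21 = 87*21 = 1827)
l = -2142 (l = (18*7)*(-17) = 126*(-17) = -2142)
h + l = 1827 - 2142 = -315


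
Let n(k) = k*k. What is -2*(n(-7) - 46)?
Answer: -6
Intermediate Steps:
n(k) = k²
-2*(n(-7) - 46) = -2*((-7)² - 46) = -2*(49 - 46) = -2*3 = -6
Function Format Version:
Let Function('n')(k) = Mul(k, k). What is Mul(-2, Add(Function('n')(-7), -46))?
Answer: -6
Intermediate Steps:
Function('n')(k) = Pow(k, 2)
Mul(-2, Add(Function('n')(-7), -46)) = Mul(-2, Add(Pow(-7, 2), -46)) = Mul(-2, Add(49, -46)) = Mul(-2, 3) = -6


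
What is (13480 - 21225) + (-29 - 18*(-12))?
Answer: -7558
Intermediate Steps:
(13480 - 21225) + (-29 - 18*(-12)) = -7745 + (-29 + 216) = -7745 + 187 = -7558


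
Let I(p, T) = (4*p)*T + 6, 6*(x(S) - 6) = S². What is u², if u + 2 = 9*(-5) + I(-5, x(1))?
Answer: 243049/9 ≈ 27005.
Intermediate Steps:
x(S) = 6 + S²/6
I(p, T) = 6 + 4*T*p (I(p, T) = 4*T*p + 6 = 6 + 4*T*p)
u = -493/3 (u = -2 + (9*(-5) + (6 + 4*(6 + (⅙)*1²)*(-5))) = -2 + (-45 + (6 + 4*(6 + (⅙)*1)*(-5))) = -2 + (-45 + (6 + 4*(6 + ⅙)*(-5))) = -2 + (-45 + (6 + 4*(37/6)*(-5))) = -2 + (-45 + (6 - 370/3)) = -2 + (-45 - 352/3) = -2 - 487/3 = -493/3 ≈ -164.33)
u² = (-493/3)² = 243049/9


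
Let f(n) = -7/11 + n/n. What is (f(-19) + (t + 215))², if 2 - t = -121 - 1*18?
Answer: 15366400/121 ≈ 1.2700e+5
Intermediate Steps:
t = 141 (t = 2 - (-121 - 1*18) = 2 - (-121 - 18) = 2 - 1*(-139) = 2 + 139 = 141)
f(n) = 4/11 (f(n) = -7*1/11 + 1 = -7/11 + 1 = 4/11)
(f(-19) + (t + 215))² = (4/11 + (141 + 215))² = (4/11 + 356)² = (3920/11)² = 15366400/121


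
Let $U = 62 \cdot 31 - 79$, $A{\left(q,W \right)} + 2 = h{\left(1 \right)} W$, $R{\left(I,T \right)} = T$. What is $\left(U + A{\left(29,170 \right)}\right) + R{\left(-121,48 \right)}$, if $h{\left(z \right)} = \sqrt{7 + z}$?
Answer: $1889 + 340 \sqrt{2} \approx 2369.8$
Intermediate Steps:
$A{\left(q,W \right)} = -2 + 2 W \sqrt{2}$ ($A{\left(q,W \right)} = -2 + \sqrt{7 + 1} W = -2 + \sqrt{8} W = -2 + 2 \sqrt{2} W = -2 + 2 W \sqrt{2}$)
$U = 1843$ ($U = 1922 - 79 = 1843$)
$\left(U + A{\left(29,170 \right)}\right) + R{\left(-121,48 \right)} = \left(1843 - \left(2 - 340 \sqrt{2}\right)\right) + 48 = \left(1841 + 340 \sqrt{2}\right) + 48 = 1889 + 340 \sqrt{2}$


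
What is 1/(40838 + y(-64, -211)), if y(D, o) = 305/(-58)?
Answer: 58/2368299 ≈ 2.4490e-5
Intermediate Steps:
y(D, o) = -305/58 (y(D, o) = 305*(-1/58) = -305/58)
1/(40838 + y(-64, -211)) = 1/(40838 - 305/58) = 1/(2368299/58) = 58/2368299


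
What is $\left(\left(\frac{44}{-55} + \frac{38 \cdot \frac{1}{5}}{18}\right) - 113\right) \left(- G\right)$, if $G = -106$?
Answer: $- \frac{540812}{45} \approx -12018.0$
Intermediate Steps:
$\left(\left(\frac{44}{-55} + \frac{38 \cdot \frac{1}{5}}{18}\right) - 113\right) \left(- G\right) = \left(\left(\frac{44}{-55} + \frac{38 \cdot \frac{1}{5}}{18}\right) - 113\right) \left(\left(-1\right) \left(-106\right)\right) = \left(\left(44 \left(- \frac{1}{55}\right) + 38 \cdot \frac{1}{5} \cdot \frac{1}{18}\right) - 113\right) 106 = \left(\left(- \frac{4}{5} + \frac{38}{5} \cdot \frac{1}{18}\right) - 113\right) 106 = \left(\left(- \frac{4}{5} + \frac{19}{45}\right) - 113\right) 106 = \left(- \frac{17}{45} - 113\right) 106 = \left(- \frac{5102}{45}\right) 106 = - \frac{540812}{45}$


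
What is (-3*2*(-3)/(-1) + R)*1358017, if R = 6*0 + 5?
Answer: -17654221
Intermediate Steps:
R = 5 (R = 0 + 5 = 5)
(-3*2*(-3)/(-1) + R)*1358017 = (-3*2*(-3)/(-1) + 5)*1358017 = (-(-18)*(-1) + 5)*1358017 = (-3*6 + 5)*1358017 = (-18 + 5)*1358017 = -13*1358017 = -17654221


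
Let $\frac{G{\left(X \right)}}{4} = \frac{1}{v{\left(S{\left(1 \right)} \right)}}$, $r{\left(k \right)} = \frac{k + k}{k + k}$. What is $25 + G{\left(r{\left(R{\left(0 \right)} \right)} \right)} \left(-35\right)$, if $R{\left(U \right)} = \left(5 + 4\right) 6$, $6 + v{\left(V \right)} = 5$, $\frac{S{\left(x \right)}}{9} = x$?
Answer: $165$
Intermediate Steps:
$S{\left(x \right)} = 9 x$
$v{\left(V \right)} = -1$ ($v{\left(V \right)} = -6 + 5 = -1$)
$R{\left(U \right)} = 54$ ($R{\left(U \right)} = 9 \cdot 6 = 54$)
$r{\left(k \right)} = 1$ ($r{\left(k \right)} = \frac{2 k}{2 k} = 2 k \frac{1}{2 k} = 1$)
$G{\left(X \right)} = -4$ ($G{\left(X \right)} = \frac{4}{-1} = 4 \left(-1\right) = -4$)
$25 + G{\left(r{\left(R{\left(0 \right)} \right)} \right)} \left(-35\right) = 25 - -140 = 25 + 140 = 165$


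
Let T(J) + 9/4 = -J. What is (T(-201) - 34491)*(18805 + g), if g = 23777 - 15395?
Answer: -3729213603/4 ≈ -9.3230e+8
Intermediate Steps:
g = 8382
T(J) = -9/4 - J
(T(-201) - 34491)*(18805 + g) = ((-9/4 - 1*(-201)) - 34491)*(18805 + 8382) = ((-9/4 + 201) - 34491)*27187 = (795/4 - 34491)*27187 = -137169/4*27187 = -3729213603/4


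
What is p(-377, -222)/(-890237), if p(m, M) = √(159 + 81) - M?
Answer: -222/890237 - 4*√15/890237 ≈ -0.00026677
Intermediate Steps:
p(m, M) = -M + 4*√15 (p(m, M) = √240 - M = 4*√15 - M = -M + 4*√15)
p(-377, -222)/(-890237) = (-1*(-222) + 4*√15)/(-890237) = (222 + 4*√15)*(-1/890237) = -222/890237 - 4*√15/890237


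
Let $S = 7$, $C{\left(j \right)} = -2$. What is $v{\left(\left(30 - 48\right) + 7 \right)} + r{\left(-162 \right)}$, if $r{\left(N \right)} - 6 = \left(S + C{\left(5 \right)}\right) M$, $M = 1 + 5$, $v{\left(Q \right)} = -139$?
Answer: $-103$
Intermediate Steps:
$M = 6$
$r{\left(N \right)} = 36$ ($r{\left(N \right)} = 6 + \left(7 - 2\right) 6 = 6 + 5 \cdot 6 = 6 + 30 = 36$)
$v{\left(\left(30 - 48\right) + 7 \right)} + r{\left(-162 \right)} = -139 + 36 = -103$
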